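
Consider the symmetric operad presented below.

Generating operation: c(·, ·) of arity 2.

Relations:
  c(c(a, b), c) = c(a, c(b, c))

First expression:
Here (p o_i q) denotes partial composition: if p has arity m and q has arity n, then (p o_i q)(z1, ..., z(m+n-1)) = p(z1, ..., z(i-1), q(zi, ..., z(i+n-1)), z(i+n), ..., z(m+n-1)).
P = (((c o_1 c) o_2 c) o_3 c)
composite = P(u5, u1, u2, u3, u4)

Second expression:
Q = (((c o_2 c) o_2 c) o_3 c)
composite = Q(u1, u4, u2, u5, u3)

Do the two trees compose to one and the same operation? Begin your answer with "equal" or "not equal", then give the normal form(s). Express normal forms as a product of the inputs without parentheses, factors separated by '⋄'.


not equal — first u5 ⋄ u1 ⋄ u2 ⋄ u3 ⋄ u4, second u1 ⋄ u4 ⋄ u2 ⋄ u5 ⋄ u3

The first composite normalizes to u5 ⋄ u1 ⋄ u2 ⋄ u3 ⋄ u4
The second composite normalizes to u1 ⋄ u4 ⋄ u2 ⋄ u5 ⋄ u3
No match — not equal.


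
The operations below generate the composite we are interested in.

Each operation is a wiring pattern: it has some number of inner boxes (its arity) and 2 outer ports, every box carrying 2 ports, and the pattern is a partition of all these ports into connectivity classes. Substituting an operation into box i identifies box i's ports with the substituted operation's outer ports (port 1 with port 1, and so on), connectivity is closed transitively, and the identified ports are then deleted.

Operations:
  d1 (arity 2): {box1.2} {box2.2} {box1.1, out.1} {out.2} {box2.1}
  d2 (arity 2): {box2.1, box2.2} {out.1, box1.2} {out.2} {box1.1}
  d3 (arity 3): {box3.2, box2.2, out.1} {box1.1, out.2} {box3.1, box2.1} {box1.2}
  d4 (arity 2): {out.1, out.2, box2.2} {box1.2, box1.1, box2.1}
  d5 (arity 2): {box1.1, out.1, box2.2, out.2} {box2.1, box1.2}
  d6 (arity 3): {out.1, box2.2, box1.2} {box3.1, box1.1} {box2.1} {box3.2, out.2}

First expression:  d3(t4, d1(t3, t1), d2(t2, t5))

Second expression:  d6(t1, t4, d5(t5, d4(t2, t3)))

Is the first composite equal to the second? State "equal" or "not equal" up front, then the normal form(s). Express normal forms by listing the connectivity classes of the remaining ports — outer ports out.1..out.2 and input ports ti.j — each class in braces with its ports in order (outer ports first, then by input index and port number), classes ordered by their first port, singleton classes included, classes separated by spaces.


not equal: they reduce to {out.1} {out.2, t4.1} {t1.1} {t1.2} {t2.1} {t2.2, t3.1} {t3.2} {t4.2} {t5.1, t5.2} and {out.1, t1.2, t4.2} {out.2, t1.1, t3.2, t5.1, t5.2} {t2.1, t2.2, t3.1} {t4.1}

The first composite normalizes to {out.1} {out.2, t4.1} {t1.1} {t1.2} {t2.1} {t2.2, t3.1} {t3.2} {t4.2} {t5.1, t5.2}
The second composite normalizes to {out.1, t1.2, t4.2} {out.2, t1.1, t3.2, t5.1, t5.2} {t2.1, t2.2, t3.1} {t4.1}
Distinct normal forms: not equal.


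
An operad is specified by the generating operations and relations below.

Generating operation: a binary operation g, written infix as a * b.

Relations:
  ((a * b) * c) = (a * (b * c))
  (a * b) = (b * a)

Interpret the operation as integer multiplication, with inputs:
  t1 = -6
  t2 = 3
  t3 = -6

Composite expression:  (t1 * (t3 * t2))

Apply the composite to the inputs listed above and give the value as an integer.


108

(t3 * t2) = -18
(t1 * (t3 * t2)) = 108


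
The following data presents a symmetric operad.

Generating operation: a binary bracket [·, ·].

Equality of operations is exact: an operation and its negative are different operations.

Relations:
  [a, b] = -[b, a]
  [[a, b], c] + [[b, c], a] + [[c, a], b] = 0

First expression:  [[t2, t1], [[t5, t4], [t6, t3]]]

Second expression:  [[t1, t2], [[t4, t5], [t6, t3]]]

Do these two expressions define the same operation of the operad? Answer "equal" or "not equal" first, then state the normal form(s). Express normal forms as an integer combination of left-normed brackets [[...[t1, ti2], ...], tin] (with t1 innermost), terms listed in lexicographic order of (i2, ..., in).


equal; both compose to [[[[[t1, t2], t3], t6], t4], t5] - [[[[[t1, t2], t3], t6], t5], t4] - [[[[[t1, t2], t4], t5], t3], t6] + [[[[[t1, t2], t4], t5], t6], t3] + [[[[[t1, t2], t5], t4], t3], t6] - [[[[[t1, t2], t5], t4], t6], t3] - [[[[[t1, t2], t6], t3], t4], t5] + [[[[[t1, t2], t6], t3], t5], t4]

The first expression, normalized: [[[[[t1, t2], t3], t6], t4], t5] - [[[[[t1, t2], t3], t6], t5], t4] - [[[[[t1, t2], t4], t5], t3], t6] + [[[[[t1, t2], t4], t5], t6], t3] + [[[[[t1, t2], t5], t4], t3], t6] - [[[[[t1, t2], t5], t4], t6], t3] - [[[[[t1, t2], t6], t3], t4], t5] + [[[[[t1, t2], t6], t3], t5], t4]
The second expression, normalized: [[[[[t1, t2], t3], t6], t4], t5] - [[[[[t1, t2], t3], t6], t5], t4] - [[[[[t1, t2], t4], t5], t3], t6] + [[[[[t1, t2], t4], t5], t6], t3] + [[[[[t1, t2], t5], t4], t3], t6] - [[[[[t1, t2], t5], t4], t6], t3] - [[[[[t1, t2], t6], t3], t4], t5] + [[[[[t1, t2], t6], t3], t5], t4]
One common form — equal.


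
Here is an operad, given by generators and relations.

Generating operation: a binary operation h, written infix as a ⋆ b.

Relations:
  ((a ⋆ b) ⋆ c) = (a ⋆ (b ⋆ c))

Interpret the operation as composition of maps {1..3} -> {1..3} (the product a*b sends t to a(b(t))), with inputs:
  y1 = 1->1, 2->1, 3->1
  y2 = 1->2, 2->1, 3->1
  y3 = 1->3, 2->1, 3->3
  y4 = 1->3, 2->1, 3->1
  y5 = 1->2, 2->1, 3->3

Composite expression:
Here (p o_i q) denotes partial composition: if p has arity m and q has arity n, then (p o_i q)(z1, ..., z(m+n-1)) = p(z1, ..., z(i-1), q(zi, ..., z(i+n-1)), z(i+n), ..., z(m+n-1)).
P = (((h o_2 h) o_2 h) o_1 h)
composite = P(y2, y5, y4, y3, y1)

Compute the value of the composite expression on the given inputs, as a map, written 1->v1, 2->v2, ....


(y2 ⋆ y5) = 1->1, 2->2, 3->1
(y4 ⋆ y3) = 1->1, 2->3, 3->1
((y4 ⋆ y3) ⋆ y1) = 1->1, 2->1, 3->1
((y2 ⋆ y5) ⋆ ((y4 ⋆ y3) ⋆ y1)) = 1->1, 2->1, 3->1

1->1, 2->1, 3->1


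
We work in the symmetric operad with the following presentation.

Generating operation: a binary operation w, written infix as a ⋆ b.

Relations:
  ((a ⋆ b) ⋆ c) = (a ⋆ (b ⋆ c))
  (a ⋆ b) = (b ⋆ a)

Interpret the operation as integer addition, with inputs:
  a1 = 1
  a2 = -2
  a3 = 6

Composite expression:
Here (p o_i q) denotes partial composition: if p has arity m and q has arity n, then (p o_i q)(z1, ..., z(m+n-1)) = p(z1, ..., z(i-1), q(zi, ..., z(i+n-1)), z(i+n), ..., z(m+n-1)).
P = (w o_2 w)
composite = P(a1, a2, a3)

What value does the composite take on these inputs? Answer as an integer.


5

(a2 ⋆ a3) = 4
(a1 ⋆ (a2 ⋆ a3)) = 5


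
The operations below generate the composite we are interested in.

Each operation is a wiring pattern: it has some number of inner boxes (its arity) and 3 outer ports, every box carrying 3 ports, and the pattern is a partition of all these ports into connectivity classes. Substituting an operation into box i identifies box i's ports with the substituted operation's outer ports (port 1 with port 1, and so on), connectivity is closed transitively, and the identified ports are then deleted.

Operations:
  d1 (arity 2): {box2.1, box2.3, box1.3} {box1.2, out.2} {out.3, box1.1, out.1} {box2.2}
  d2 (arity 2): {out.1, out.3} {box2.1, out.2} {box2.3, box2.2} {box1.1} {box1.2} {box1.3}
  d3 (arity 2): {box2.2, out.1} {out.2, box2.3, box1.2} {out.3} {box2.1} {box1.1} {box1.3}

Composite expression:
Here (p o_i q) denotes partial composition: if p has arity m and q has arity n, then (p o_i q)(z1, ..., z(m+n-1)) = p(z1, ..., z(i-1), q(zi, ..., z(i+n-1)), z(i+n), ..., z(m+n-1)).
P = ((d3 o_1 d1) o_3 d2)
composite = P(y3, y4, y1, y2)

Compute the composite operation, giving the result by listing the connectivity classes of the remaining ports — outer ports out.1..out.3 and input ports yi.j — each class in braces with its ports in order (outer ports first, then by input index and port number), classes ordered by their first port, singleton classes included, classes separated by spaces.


{out.1, y2.1} {out.2, y3.2} {out.3} {y1.1} {y1.2} {y1.3} {y2.2, y2.3} {y3.1} {y3.3, y4.1, y4.3} {y4.2}

Connectivity passes through glued d3-boundaries; trace each wire chain.
after d1, the pattern on (y3, y4) reads {out.1, out.3, y3.1} {out.2, y3.2} {y3.3, y4.1, y4.3} {y4.2} (out.j = its outer ports)
after d2, the pattern on (y1, y2) reads {out.1, out.3} {out.2, y2.1} {y1.1} {y1.2} {y1.3} {y2.2, y2.3} (out.j = its outer ports)
after d3, the pattern on (y3, y4, y1, y2) reads {out.1, y2.1} {out.2, y3.2} {out.3} {y1.1} {y1.2} {y1.3} {y2.2, y2.3} {y3.1} {y3.3, y4.1, y4.3} {y4.2} (out.j = its outer ports)


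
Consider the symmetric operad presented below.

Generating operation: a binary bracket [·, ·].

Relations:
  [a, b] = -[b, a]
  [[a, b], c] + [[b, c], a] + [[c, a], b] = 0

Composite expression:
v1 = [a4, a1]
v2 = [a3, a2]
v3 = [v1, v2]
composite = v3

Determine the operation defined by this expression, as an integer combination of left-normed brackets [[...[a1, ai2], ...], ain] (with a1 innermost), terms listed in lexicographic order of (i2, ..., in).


[[[a1, a4], a2], a3] - [[[a1, a4], a3], a2]


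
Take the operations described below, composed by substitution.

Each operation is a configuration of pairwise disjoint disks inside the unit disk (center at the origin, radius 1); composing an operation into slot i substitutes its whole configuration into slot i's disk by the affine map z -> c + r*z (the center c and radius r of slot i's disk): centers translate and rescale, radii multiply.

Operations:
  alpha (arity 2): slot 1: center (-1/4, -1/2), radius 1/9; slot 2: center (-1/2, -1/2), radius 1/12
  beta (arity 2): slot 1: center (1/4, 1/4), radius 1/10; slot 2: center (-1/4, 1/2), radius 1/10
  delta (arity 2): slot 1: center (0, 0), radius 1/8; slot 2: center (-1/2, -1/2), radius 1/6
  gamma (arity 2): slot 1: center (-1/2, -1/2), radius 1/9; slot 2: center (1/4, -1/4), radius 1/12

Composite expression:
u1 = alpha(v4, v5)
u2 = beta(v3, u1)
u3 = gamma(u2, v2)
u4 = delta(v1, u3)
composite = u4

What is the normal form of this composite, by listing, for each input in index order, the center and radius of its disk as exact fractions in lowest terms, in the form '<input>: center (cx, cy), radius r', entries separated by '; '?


v1: center (0, 0), radius 1/8; v2: center (-11/24, -13/24), radius 1/72; v3: center (-125/216, -125/216), radius 1/540; v4: center (-1271/2160, -23/40), radius 1/4860; v5: center (-53/90, -23/40), radius 1/6480

Nesting under delta composes maps z -> c + r*z down each v-path.
tracing v1 down its 1-map path: center (0, 0), radius 1/8
tracing v3 down its 3-map path: center (-125/216, -125/216), radius 1/540
tracing v4 down its 4-map path: center (-1271/2160, -23/40), radius 1/4860
tracing v5 down its 4-map path: center (-53/90, -23/40), radius 1/6480
tracing v2 down its 2-map path: center (-11/24, -13/24), radius 1/72


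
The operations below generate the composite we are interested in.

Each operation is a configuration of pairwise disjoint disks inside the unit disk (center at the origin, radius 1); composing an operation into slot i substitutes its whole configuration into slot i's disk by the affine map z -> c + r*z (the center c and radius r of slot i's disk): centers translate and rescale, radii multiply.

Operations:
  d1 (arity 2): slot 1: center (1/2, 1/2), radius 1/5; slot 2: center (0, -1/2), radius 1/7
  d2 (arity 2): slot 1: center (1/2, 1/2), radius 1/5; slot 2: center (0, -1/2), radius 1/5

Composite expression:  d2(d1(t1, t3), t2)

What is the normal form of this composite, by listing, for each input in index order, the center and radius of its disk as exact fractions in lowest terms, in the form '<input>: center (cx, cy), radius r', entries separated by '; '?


t1: center (3/5, 3/5), radius 1/25; t2: center (0, -1/2), radius 1/5; t3: center (1/2, 2/5), radius 1/35

Nesting under d2 composes maps z -> c + r*z down each t-path.
tracing t1 down its 2-map path: center (3/5, 3/5), radius 1/25
tracing t3 down its 2-map path: center (1/2, 2/5), radius 1/35
tracing t2 down its 1-map path: center (0, -1/2), radius 1/5


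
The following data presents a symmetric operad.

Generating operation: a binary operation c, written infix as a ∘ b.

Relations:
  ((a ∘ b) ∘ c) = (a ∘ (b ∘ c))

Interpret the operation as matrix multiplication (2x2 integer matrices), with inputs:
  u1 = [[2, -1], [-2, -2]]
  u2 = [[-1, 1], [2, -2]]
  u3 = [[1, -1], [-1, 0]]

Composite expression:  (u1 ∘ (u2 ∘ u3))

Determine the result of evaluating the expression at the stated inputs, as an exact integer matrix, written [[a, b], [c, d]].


[[-8, 4], [-4, 2]]


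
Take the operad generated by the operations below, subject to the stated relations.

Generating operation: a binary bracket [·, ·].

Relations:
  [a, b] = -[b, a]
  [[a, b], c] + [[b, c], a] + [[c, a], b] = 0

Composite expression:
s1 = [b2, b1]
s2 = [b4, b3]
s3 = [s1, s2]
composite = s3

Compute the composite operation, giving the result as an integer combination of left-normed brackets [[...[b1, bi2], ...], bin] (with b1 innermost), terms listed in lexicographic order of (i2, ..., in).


Left-normed coefficients sit on the b1-initial expansion words.
Composite bracket: [[b2, b1], [b4, b3]]
Each bracket splits as ab - ba, giving 8 signed words (2^3 = 8).
Keep just the words that open with b1:
  b1b2b3b4 (sign +1) contributes +[[[b1, b2], b3], b4]
  b1b2b4b3 (sign -1) contributes -[[[b1, b2], b4], b3]

[[[b1, b2], b3], b4] - [[[b1, b2], b4], b3]


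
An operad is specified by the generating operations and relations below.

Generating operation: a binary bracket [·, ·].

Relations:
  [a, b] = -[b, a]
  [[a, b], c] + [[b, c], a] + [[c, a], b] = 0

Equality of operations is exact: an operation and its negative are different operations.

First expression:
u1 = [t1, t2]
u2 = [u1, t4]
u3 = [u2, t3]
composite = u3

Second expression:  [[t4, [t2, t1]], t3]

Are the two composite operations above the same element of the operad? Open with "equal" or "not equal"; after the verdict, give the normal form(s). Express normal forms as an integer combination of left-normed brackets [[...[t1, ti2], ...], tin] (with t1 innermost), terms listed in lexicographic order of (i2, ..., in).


The first expression, normalized: [[[t1, t2], t4], t3]
The second expression, normalized: [[[t1, t2], t4], t3]
One common form — equal.

equal: each reduces to [[[t1, t2], t4], t3]


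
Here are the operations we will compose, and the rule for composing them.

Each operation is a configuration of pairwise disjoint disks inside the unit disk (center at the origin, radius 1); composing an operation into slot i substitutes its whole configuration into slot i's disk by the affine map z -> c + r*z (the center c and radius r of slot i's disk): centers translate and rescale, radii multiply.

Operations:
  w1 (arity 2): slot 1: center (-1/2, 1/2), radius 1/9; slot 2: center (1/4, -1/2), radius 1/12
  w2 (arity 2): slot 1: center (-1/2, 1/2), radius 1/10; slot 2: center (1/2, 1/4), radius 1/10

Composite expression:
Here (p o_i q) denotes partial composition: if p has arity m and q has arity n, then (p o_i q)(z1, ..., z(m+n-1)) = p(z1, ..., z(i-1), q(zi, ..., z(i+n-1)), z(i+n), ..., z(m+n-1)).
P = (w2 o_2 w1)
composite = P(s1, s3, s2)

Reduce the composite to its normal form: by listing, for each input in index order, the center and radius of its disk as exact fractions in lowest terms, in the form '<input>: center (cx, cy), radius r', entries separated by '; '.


s1: center (-1/2, 1/2), radius 1/10; s2: center (21/40, 1/5), radius 1/120; s3: center (9/20, 3/10), radius 1/90

Only the slot chain above each s matters under w2; compose those maps.
input s1: composing its 1 substitution step yields center (-1/2, 1/2), radius 1/10
input s3: composing its 2 substitution steps yields center (9/20, 3/10), radius 1/90
input s2: composing its 2 substitution steps yields center (21/40, 1/5), radius 1/120


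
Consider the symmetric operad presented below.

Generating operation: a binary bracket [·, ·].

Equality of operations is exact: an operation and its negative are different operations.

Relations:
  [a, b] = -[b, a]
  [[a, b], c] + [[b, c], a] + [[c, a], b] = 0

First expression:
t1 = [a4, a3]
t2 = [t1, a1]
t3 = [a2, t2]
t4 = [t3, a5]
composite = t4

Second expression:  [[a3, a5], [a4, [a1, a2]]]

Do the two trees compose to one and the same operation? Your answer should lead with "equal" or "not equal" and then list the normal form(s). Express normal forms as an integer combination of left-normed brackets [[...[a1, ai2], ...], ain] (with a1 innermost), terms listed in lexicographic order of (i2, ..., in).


not equal — first -[[[[a1, a3], a4], a2], a5] + [[[[a1, a4], a3], a2], a5], second [[[[a1, a2], a4], a3], a5] - [[[[a1, a2], a4], a5], a3]

Normal form of the first expression: -[[[[a1, a3], a4], a2], a5] + [[[[a1, a4], a3], a2], a5]
Normal form of the second expression: [[[[a1, a2], a4], a3], a5] - [[[[a1, a2], a4], a5], a3]
The forms do not match — not equal.


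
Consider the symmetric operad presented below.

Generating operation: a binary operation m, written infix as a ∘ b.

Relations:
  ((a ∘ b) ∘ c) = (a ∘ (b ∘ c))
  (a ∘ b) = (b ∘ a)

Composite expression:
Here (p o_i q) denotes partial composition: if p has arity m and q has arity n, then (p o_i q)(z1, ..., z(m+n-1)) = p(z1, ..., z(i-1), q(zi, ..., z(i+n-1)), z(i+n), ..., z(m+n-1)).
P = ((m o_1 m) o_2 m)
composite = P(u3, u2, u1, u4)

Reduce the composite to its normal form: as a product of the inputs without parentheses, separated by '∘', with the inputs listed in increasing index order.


u1 ∘ u2 ∘ u3 ∘ u4

With m associative and commutative, the u-input set is all that matters.
(u2 ∘ u1) linearizes to u2 ∘ u1
(u3 ∘ (u2 ∘ u1)) linearizes to u3 ∘ u2 ∘ u1
((u3 ∘ (u2 ∘ u1)) ∘ u4) linearizes to u3 ∘ u2 ∘ u1 ∘ u4
commutativity sorts the factors: u1 ∘ u2 ∘ u3 ∘ u4


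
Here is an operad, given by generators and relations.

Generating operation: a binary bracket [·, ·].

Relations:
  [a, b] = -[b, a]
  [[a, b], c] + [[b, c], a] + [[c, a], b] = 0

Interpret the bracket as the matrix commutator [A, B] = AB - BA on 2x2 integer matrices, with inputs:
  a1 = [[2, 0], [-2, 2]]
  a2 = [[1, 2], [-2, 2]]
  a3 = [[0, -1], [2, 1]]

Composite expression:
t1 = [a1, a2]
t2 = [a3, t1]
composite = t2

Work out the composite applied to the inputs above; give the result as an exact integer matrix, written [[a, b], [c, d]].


[a1, a2] = [[4, 0], [2, -4]]
[a3, [a1, a2]] = [[-2, 8], [18, 2]]

[[-2, 8], [18, 2]]


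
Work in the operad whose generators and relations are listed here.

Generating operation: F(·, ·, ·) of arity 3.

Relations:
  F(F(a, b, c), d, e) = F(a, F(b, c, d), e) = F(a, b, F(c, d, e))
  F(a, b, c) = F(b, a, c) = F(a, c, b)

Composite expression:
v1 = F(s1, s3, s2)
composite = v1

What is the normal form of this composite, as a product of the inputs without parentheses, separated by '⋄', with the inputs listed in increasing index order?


s1 ⋄ s2 ⋄ s3

With F associative and commutative, the s-input set is all that matters.
F(s1, s3, s2) flattens to s1 ⋄ s3 ⋄ s2
reordering the factors by index: s1 ⋄ s2 ⋄ s3


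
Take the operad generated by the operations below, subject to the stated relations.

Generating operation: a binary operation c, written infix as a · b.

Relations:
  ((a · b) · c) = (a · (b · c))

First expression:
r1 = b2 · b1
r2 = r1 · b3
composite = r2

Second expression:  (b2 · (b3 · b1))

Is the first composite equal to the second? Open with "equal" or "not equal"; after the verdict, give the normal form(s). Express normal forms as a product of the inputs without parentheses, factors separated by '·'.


not equal; first: b2 · b1 · b3; second: b2 · b3 · b1


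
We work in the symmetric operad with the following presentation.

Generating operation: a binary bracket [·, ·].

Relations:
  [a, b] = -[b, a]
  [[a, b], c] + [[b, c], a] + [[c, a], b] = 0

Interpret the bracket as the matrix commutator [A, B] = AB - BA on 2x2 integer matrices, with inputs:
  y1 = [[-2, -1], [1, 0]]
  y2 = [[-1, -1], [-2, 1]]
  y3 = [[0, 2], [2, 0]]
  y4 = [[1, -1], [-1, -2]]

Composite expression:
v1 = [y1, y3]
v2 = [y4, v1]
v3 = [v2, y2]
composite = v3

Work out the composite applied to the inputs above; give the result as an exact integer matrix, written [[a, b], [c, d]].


[y1, y3] = [[-4, -4], [4, 4]]
[y4, [y1, y3]] = [[-8, -20], [-4, 8]]
[[y4, [y1, y3]], y2] = [[36, -24], [-24, -36]]

[[36, -24], [-24, -36]]


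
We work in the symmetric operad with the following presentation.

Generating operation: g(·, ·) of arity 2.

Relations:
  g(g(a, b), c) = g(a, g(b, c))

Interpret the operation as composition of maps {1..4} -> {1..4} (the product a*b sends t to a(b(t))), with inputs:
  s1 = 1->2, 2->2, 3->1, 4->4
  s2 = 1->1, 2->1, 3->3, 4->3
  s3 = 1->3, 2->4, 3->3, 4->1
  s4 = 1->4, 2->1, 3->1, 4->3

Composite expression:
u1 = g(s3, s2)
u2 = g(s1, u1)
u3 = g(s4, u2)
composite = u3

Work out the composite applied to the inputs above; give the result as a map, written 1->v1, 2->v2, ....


1->4, 2->4, 3->4, 4->4

g(s3, s2) = 1->3, 2->3, 3->3, 4->3
g(s1, g(s3, s2)) = 1->1, 2->1, 3->1, 4->1
g(s4, g(s1, g(s3, s2))) = 1->4, 2->4, 3->4, 4->4


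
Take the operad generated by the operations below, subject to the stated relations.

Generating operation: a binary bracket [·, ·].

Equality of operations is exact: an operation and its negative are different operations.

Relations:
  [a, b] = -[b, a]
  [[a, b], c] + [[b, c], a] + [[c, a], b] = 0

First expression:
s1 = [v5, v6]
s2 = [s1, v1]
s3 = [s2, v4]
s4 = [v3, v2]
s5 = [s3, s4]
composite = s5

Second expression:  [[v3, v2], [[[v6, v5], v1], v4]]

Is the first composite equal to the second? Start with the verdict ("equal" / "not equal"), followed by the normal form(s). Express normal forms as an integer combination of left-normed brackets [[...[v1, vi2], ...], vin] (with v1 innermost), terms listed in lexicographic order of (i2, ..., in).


equal; the common form is [[[[[v1, v5], v6], v4], v2], v3] - [[[[[v1, v5], v6], v4], v3], v2] - [[[[[v1, v6], v5], v4], v2], v3] + [[[[[v1, v6], v5], v4], v3], v2]

The first composite normalizes to [[[[[v1, v5], v6], v4], v2], v3] - [[[[[v1, v5], v6], v4], v3], v2] - [[[[[v1, v6], v5], v4], v2], v3] + [[[[[v1, v6], v5], v4], v3], v2]
The second composite normalizes to [[[[[v1, v5], v6], v4], v2], v3] - [[[[[v1, v5], v6], v4], v3], v2] - [[[[[v1, v6], v5], v4], v2], v3] + [[[[[v1, v6], v5], v4], v3], v2]
Both agree, so they are equal.


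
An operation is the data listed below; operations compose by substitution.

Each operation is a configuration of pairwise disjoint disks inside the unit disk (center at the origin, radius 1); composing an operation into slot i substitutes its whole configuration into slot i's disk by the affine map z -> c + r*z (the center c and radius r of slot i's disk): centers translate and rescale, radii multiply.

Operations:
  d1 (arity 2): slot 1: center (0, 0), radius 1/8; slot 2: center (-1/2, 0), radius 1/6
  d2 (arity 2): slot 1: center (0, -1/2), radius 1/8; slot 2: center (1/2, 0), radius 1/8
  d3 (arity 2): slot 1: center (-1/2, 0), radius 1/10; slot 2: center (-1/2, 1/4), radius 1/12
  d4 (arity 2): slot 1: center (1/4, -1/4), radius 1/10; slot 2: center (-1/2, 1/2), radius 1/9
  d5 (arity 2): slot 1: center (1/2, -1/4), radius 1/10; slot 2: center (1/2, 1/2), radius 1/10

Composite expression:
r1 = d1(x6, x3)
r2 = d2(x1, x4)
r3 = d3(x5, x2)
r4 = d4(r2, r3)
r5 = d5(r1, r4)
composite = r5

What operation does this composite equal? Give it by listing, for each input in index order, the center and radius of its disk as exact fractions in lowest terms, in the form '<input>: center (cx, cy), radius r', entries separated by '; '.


x1: center (21/40, 47/100), radius 1/800; x2: center (4/9, 199/360), radius 1/1080; x3: center (9/20, -1/4), radius 1/60; x4: center (53/100, 19/40), radius 1/800; x5: center (4/9, 11/20), radius 1/900; x6: center (1/2, -1/4), radius 1/80


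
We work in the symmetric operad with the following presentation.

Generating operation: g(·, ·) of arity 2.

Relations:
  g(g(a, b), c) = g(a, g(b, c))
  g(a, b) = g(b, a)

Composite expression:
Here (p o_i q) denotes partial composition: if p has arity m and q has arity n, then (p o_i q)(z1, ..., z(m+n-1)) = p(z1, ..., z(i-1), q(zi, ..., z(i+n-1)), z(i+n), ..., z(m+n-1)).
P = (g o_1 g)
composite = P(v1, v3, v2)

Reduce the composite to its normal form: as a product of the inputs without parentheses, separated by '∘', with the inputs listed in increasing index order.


Shape and order are irrelevant to g; the v-input set decides.
g(v1, v3) collapses to v1 ∘ v3
g(g(v1, v3), v2) collapses to v1 ∘ v3 ∘ v2
sorting the factors by input index: v1 ∘ v2 ∘ v3

v1 ∘ v2 ∘ v3


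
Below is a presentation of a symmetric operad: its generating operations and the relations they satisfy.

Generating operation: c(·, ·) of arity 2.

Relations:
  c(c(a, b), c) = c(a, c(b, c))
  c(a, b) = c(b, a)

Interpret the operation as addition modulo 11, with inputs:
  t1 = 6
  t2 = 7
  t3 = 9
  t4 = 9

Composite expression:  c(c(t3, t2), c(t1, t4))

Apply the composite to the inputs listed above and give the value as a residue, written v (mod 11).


9 (mod 11)


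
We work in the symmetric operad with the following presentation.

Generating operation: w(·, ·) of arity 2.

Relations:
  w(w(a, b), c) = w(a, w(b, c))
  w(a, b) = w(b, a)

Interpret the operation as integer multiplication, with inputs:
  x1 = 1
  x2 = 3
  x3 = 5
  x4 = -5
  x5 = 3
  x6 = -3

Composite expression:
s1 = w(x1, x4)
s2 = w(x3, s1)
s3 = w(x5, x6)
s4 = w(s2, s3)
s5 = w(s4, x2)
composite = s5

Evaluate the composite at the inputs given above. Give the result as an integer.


675


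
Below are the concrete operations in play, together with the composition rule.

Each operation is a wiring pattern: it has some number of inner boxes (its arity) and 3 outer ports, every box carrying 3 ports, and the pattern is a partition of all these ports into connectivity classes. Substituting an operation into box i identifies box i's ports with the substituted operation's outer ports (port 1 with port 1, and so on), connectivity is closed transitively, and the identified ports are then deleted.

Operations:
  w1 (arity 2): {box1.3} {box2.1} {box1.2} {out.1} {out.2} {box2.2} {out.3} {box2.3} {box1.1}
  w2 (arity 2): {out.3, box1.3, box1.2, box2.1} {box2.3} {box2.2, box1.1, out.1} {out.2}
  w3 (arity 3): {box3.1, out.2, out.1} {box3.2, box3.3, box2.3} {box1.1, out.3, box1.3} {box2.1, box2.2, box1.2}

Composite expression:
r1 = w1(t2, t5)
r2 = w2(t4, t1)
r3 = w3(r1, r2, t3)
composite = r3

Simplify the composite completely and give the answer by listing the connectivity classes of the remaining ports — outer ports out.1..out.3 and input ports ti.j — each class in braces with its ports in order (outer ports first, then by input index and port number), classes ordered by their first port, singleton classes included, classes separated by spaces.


After gluing at w3, chains via deleted ports link the t-ports.
w1 over (t2, t5) gives {out.1} {out.2} {out.3} {t2.1} {t2.2} {t2.3} {t5.1} {t5.2} {t5.3}, out.j being that stage's outer ports
w2 over (t4, t1) gives {out.1, t1.2, t4.1} {out.2} {out.3, t1.1, t4.2, t4.3} {t1.3}, out.j being that stage's outer ports
w3 over (t2, t5, t4, t1, t3) gives {out.1, out.2, t3.1} {out.3} {t1.1, t3.2, t3.3, t4.2, t4.3} {t1.2, t4.1} {t1.3} {t2.1} {t2.2} {t2.3} {t5.1} {t5.2} {t5.3}, out.j being that stage's outer ports

{out.1, out.2, t3.1} {out.3} {t1.1, t3.2, t3.3, t4.2, t4.3} {t1.2, t4.1} {t1.3} {t2.1} {t2.2} {t2.3} {t5.1} {t5.2} {t5.3}


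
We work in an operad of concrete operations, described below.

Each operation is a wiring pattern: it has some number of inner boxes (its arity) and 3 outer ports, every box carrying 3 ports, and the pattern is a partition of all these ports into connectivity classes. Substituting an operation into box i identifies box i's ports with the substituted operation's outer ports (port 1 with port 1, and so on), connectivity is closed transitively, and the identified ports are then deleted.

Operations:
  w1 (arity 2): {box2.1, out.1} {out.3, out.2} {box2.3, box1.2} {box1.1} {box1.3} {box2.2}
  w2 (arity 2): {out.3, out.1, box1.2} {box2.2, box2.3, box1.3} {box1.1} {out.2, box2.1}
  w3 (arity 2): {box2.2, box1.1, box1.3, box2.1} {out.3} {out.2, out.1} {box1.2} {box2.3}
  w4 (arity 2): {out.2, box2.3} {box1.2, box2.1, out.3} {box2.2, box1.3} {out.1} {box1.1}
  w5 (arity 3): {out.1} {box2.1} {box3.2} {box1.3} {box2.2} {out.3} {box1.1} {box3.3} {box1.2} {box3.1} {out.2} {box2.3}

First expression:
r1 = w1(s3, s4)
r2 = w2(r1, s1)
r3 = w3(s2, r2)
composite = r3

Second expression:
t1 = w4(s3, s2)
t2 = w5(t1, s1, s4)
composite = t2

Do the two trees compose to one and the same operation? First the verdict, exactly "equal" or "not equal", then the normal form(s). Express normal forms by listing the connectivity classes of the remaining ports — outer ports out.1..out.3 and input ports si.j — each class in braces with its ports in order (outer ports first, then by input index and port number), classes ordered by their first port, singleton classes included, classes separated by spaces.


not equal — first {out.1, out.2} {out.3} {s1.1, s1.2, s1.3, s2.1, s2.3} {s2.2} {s3.1} {s3.2, s4.3} {s3.3} {s4.1} {s4.2}, second {out.1} {out.2} {out.3} {s1.1} {s1.2} {s1.3} {s2.1, s3.2} {s2.2, s3.3} {s2.3} {s3.1} {s4.1} {s4.2} {s4.3}

Reducing the first expression gives {out.1, out.2} {out.3} {s1.1, s1.2, s1.3, s2.1, s2.3} {s2.2} {s3.1} {s3.2, s4.3} {s3.3} {s4.1} {s4.2}
Reducing the second expression gives {out.1} {out.2} {out.3} {s1.1} {s1.2} {s1.3} {s2.1, s3.2} {s2.2, s3.3} {s2.3} {s3.1} {s4.1} {s4.2} {s4.3}
The forms do not match — not equal.


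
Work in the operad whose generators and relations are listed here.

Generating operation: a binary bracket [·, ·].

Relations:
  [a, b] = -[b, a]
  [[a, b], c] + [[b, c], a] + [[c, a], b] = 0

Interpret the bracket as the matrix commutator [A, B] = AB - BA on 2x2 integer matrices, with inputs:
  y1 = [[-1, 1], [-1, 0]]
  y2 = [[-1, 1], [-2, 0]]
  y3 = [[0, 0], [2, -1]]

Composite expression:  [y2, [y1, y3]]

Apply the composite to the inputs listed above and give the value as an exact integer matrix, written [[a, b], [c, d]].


[y1, y3] = [[2, -1], [1, -2]]
[y2, [y1, y3]] = [[-1, -3], [-7, 1]]

[[-1, -3], [-7, 1]]


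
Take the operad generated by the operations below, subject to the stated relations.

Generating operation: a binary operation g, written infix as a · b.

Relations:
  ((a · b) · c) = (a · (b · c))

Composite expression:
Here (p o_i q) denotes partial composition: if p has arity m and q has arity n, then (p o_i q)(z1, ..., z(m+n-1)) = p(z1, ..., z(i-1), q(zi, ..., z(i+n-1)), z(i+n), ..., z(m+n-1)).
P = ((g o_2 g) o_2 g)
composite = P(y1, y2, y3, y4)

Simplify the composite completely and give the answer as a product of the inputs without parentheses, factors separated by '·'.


y1 · y2 · y3 · y4


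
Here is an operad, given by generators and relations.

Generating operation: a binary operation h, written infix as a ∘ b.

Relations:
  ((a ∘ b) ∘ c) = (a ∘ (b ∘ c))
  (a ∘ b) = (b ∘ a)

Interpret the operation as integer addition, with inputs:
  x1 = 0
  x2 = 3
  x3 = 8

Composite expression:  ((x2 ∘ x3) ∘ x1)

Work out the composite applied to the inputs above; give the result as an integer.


11

(x2 ∘ x3) = 11
((x2 ∘ x3) ∘ x1) = 11


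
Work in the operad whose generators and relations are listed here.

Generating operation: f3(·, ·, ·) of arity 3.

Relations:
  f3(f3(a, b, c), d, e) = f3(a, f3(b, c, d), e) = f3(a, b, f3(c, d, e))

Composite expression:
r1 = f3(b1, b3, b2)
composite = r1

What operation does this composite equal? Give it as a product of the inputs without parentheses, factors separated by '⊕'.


b1 ⊕ b3 ⊕ b2

All parenthesizations of f3 agree; list the b-inputs left to right.
f3(b1, b3, b2) collapses to b1 ⊕ b3 ⊕ b2


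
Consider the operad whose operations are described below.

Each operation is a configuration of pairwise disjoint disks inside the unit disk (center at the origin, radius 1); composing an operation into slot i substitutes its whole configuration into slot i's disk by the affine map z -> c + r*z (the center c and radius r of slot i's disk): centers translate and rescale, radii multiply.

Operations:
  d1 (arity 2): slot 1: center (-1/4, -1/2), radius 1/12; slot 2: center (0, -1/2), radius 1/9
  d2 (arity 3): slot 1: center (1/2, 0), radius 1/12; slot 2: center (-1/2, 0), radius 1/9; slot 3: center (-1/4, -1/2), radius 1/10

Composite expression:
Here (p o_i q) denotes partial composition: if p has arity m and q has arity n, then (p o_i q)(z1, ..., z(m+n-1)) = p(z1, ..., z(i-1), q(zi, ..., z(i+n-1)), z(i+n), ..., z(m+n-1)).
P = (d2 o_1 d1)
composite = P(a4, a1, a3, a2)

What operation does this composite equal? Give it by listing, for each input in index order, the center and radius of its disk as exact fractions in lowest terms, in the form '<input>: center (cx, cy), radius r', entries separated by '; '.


Affine substitution under d2: radii multiply and a-centers shift.
tracing a4 down its 2-map path: center (23/48, -1/24), radius 1/144
tracing a1 down its 2-map path: center (1/2, -1/24), radius 1/108
tracing a3 down its 1-map path: center (-1/2, 0), radius 1/9
tracing a2 down its 1-map path: center (-1/4, -1/2), radius 1/10

a1: center (1/2, -1/24), radius 1/108; a2: center (-1/4, -1/2), radius 1/10; a3: center (-1/2, 0), radius 1/9; a4: center (23/48, -1/24), radius 1/144


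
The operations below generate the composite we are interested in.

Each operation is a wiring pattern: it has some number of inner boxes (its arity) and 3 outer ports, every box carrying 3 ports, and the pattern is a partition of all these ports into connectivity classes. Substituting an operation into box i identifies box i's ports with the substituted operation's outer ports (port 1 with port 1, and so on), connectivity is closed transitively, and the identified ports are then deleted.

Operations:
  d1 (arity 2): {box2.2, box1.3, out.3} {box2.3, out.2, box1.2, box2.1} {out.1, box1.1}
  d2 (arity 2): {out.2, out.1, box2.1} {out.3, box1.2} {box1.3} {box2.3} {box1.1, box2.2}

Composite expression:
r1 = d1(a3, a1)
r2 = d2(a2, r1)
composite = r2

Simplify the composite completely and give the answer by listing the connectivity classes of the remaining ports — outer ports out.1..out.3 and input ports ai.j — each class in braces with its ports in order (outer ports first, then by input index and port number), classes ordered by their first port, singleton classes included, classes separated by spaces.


{out.1, out.2, a3.1} {out.3, a2.2} {a1.1, a1.3, a2.1, a3.2} {a1.2, a3.3} {a2.3}

Substituting into d2 glues patterns; closure does the rest.
composing d1 on (a3, a1), with out.j its own outer ports: {out.1, a3.1} {out.2, a1.1, a1.3, a3.2} {out.3, a1.2, a3.3}
composing d2 on (a2, a3, a1), with out.j its own outer ports: {out.1, out.2, a3.1} {out.3, a2.2} {a1.1, a1.3, a2.1, a3.2} {a1.2, a3.3} {a2.3}


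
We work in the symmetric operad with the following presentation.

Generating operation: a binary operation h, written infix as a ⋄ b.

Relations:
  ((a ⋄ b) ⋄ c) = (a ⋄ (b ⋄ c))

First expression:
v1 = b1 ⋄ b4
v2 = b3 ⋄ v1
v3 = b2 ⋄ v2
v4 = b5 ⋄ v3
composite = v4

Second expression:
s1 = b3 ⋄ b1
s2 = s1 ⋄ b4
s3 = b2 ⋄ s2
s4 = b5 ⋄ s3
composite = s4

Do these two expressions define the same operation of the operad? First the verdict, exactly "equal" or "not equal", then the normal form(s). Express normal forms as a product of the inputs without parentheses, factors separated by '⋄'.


equal — both sides give b5 ⋄ b2 ⋄ b3 ⋄ b1 ⋄ b4

The first composite normalizes to b5 ⋄ b2 ⋄ b3 ⋄ b1 ⋄ b4
The second composite normalizes to b5 ⋄ b2 ⋄ b3 ⋄ b1 ⋄ b4
Both agree, so they are equal.


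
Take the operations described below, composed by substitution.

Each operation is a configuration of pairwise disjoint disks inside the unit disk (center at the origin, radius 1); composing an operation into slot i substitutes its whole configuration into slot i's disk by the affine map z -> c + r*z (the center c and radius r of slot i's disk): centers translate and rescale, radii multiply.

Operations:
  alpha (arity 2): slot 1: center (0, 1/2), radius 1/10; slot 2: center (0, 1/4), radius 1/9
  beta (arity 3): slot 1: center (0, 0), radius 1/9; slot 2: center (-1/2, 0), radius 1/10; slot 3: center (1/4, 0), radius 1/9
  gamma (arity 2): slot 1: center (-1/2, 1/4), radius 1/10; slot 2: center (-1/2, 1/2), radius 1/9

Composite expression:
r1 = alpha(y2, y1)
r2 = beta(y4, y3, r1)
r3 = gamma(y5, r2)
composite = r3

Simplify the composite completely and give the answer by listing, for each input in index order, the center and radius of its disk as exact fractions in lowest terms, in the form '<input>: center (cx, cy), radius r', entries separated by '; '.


y1: center (-17/36, 163/324), radius 1/729; y2: center (-17/36, 41/81), radius 1/810; y3: center (-5/9, 1/2), radius 1/90; y4: center (-1/2, 1/2), radius 1/81; y5: center (-1/2, 1/4), radius 1/10

Follow each y-input down from gamma: c' goes to c + r*c', radius to r*r'.
y5 passes through 1 substitution, ending at center (-1/2, 1/4), radius 1/10
y4 passes through 2 substitutions, ending at center (-1/2, 1/2), radius 1/81
y3 passes through 2 substitutions, ending at center (-5/9, 1/2), radius 1/90
y2 passes through 3 substitutions, ending at center (-17/36, 41/81), radius 1/810
y1 passes through 3 substitutions, ending at center (-17/36, 163/324), radius 1/729


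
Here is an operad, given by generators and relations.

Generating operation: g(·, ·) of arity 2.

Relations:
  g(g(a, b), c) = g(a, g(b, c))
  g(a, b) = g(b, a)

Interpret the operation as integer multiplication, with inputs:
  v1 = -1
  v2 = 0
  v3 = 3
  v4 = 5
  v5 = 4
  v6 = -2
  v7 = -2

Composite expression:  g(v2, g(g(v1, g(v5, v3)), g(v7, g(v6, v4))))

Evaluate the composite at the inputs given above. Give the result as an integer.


0


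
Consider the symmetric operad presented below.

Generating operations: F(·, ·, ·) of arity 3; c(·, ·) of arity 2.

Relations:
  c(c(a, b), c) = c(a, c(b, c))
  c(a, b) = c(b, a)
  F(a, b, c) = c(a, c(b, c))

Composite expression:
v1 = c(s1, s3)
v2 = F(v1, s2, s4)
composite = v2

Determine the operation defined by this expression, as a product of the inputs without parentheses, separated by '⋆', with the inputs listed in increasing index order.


s1 ⋆ s2 ⋆ s3 ⋆ s4


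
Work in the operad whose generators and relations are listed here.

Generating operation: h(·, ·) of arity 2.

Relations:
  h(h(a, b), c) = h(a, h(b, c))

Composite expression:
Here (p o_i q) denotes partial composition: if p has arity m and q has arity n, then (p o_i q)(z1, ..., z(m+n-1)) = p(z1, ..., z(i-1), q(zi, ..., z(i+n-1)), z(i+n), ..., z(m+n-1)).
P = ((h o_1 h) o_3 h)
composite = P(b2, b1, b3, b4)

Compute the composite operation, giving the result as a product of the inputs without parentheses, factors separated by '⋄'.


b2 ⋄ b1 ⋄ b3 ⋄ b4

Key point: h is associative — brackets drop, the b-order remains.
h(b2, b1) collapses to b2 ⋄ b1
h(b3, b4) collapses to b3 ⋄ b4
h(h(b2, b1), h(b3, b4)) collapses to b2 ⋄ b1 ⋄ b3 ⋄ b4


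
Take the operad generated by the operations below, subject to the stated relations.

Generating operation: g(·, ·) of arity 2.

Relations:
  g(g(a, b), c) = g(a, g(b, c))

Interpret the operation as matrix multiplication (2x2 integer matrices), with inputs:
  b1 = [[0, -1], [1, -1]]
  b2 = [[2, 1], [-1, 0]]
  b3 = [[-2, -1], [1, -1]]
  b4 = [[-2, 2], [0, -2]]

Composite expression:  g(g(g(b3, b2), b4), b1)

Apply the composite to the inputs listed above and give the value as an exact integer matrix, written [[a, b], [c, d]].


g(b3, b2) = [[-3, -2], [3, 1]]
g(g(b3, b2), b4) = [[6, -2], [-6, 4]]
g(g(g(b3, b2), b4), b1) = [[-2, -4], [4, 2]]

[[-2, -4], [4, 2]]


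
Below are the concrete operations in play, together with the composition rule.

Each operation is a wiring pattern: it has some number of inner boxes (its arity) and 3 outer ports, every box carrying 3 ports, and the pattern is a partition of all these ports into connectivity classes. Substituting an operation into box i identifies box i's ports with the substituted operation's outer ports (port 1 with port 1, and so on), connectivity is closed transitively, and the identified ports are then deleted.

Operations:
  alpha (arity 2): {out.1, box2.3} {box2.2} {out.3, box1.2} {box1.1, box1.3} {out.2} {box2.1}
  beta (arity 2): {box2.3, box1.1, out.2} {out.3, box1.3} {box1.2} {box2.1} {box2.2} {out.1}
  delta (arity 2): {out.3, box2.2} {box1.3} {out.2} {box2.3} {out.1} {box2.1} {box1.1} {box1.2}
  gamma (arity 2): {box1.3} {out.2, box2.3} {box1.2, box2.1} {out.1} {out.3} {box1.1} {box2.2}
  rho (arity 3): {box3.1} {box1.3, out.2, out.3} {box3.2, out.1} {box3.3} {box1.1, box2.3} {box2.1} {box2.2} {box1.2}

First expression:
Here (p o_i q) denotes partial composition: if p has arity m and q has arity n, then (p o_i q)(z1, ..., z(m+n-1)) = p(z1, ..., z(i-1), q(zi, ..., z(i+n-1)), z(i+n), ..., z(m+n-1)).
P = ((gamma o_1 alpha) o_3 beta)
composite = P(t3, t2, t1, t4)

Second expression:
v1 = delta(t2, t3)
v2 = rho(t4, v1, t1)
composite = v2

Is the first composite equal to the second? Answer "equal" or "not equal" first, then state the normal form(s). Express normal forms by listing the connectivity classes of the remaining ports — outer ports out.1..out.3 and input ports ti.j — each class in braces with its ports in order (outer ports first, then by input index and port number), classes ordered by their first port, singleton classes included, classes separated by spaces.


Reducing the first expression gives {out.1} {out.2, t1.3} {out.3} {t1.1, t4.3} {t1.2} {t2.1} {t2.2} {t2.3} {t3.1, t3.3} {t3.2} {t4.1} {t4.2}
Reducing the second expression gives {out.1, t1.2} {out.2, out.3, t4.3} {t1.1} {t1.3} {t2.1} {t2.2} {t2.3} {t3.1} {t3.2, t4.1} {t3.3} {t4.2}
No match — not equal.

not equal — first {out.1} {out.2, t1.3} {out.3} {t1.1, t4.3} {t1.2} {t2.1} {t2.2} {t2.3} {t3.1, t3.3} {t3.2} {t4.1} {t4.2}, second {out.1, t1.2} {out.2, out.3, t4.3} {t1.1} {t1.3} {t2.1} {t2.2} {t2.3} {t3.1} {t3.2, t4.1} {t3.3} {t4.2}
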